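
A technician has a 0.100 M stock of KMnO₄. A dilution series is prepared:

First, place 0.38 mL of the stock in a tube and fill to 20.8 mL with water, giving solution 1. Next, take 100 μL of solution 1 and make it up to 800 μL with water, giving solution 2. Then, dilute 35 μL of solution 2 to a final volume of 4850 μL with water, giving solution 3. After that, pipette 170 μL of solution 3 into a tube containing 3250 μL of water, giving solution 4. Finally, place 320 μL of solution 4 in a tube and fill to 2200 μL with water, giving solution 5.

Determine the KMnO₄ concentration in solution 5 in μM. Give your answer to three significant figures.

Step 1: 0.38 mL brought to 20.8 mL → factor 20.8/0.38 = 54.737
Step 2: 100 μL brought to 800 μL → factor 800/100 = 8
Step 3: 35 μL brought to 4850 μL → factor 4850/35 = 138.57
Step 4: 170 μL + 3250 μL = 3420 μL total → factor 3420/170 = 20.118
Step 5: 320 μL brought to 2200 μL → factor 2200/320 = 6.875
Overall dilution factor = 54.737 × 8 × 138.57 × 20.118 × 6.875 = 8.3925 × 10^6
Final = 0.100 M / 8.3925 × 10^6 = 1.192 × 10^-8 M = 0.0119 μM

0.0119 μM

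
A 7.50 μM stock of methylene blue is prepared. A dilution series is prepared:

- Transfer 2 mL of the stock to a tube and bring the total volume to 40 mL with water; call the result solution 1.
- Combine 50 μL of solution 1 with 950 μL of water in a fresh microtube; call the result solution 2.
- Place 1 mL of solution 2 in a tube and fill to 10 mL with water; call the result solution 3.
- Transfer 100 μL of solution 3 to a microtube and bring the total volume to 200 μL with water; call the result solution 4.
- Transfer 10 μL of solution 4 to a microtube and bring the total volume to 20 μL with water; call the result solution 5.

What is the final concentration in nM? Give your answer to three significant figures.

Step 1: 2 mL brought to 40 mL → factor 40/2 = 20
Step 2: 50 μL + 950 μL = 1000 μL total → factor 1000/50 = 20
Step 3: 1 mL brought to 10 mL → factor 10/1 = 10
Step 4: 100 μL brought to 200 μL → factor 200/100 = 2
Step 5: 10 μL brought to 20 μL → factor 20/10 = 2
Overall dilution factor = 20 × 20 × 10 × 2 × 2 = 16000
Final = 7.50 μM / 16000 = 0.0004687 μM = 0.469 nM

0.469 nM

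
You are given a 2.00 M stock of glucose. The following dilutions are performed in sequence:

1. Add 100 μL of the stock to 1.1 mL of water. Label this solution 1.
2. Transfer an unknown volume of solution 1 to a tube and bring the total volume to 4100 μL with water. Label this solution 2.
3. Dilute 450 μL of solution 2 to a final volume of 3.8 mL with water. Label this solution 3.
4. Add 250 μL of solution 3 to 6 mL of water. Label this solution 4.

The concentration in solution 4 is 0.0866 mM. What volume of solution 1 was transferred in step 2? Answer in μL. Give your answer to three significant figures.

Step 1: 100 μL + 1.1 mL = 1200 μL total → factor 1200/100 = 12
Step 2: v brought to 4100 μL → factor = 4100 μL/v
Step 3: 450 μL brought to 3.8 mL → factor 3800/450 = 8.4444
Step 4: 250 μL + 6 mL = 6250 μL total → factor 6250/250 = 25
Product of known-step factors = 2533.3
Overall factor = 2.00 M / (0.0866 mM) = 23095
Step-2 factor = 23095 / 2533.3 = 9.1163
v = 4100 μL / 9.1163 = 450 μL

450 μL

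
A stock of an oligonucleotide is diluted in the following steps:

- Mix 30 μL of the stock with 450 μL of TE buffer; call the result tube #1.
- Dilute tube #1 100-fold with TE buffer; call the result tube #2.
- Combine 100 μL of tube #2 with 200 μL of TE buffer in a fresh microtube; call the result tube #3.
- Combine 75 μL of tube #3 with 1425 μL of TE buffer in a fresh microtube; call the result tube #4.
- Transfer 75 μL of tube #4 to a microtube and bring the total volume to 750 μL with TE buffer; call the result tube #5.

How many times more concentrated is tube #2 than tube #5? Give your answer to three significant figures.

Step 1: 30 μL + 450 μL = 480 μL total → factor 480/30 = 16
Step 2: 100-fold → factor 100
Step 3: 100 μL + 200 μL = 300 μL total → factor 300/100 = 3
Step 4: 75 μL + 1425 μL = 1500 μL total → factor 1500/75 = 20
Step 5: 75 μL brought to 750 μL → factor 750/75 = 10
Dilution factor to tube #2 = 1600; to tube #5 = 9.6 × 10^5
[tube #2]/[tube #5] = (factor to tube #5)/(factor to tube #2) = 9.6 × 10^5/1600 = 600

600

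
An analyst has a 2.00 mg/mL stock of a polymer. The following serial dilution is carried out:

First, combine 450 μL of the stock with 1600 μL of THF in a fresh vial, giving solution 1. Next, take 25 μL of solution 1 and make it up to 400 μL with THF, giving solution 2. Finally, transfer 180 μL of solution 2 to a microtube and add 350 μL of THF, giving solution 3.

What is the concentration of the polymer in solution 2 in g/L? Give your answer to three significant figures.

Step 1: 450 μL + 1600 μL = 2050 μL total → factor 2050/450 = 4.5556
Step 2: 25 μL brought to 400 μL → factor 400/25 = 16
Dilution factor through solution 2 = 4.5556 × 16 = 72.889
[solution 2] = 2.00 mg/mL / 72.889 = 0.02744 mg/mL = 0.0274 g/L

0.0274 g/L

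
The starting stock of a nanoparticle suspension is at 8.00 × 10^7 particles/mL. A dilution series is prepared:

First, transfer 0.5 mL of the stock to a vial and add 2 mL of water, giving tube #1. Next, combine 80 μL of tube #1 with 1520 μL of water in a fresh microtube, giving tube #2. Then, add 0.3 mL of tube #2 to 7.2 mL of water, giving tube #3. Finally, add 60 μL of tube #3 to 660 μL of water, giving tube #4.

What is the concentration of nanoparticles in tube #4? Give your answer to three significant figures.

Step 1: 0.5 mL + 2 mL = 2.5 mL total → factor 2.5/0.5 = 5
Step 2: 80 μL + 1520 μL = 1600 μL total → factor 1600/80 = 20
Step 3: 0.3 mL + 7.2 mL = 7.5 mL total → factor 7.5/0.3 = 25
Step 4: 60 μL + 660 μL = 720 μL total → factor 720/60 = 12
Overall dilution factor = 5 × 20 × 25 × 12 = 30000
Final = 8.00 × 10^7 particles/mL / 30000 = 2.67 × 10^3 particles/mL

2.67 × 10^3 particles/mL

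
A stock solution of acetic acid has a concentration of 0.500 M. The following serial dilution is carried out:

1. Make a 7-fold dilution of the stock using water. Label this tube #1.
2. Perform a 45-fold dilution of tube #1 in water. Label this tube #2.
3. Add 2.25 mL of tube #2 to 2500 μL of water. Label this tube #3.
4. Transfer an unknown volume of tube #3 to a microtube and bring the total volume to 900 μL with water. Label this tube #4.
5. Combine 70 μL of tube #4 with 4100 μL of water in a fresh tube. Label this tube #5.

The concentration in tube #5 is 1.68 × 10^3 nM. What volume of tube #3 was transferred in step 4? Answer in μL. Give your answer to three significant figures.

Step 1: 7-fold → factor 7
Step 2: 45-fold → factor 45
Step 3: 2.25 mL + 2500 μL = 4.75 mL total → factor 4.75/2.25 = 2.1111
Step 4: v brought to 900 μL → factor = 900 μL/v
Step 5: 70 μL + 4100 μL = 4170 μL total → factor 4170/70 = 59.571
Product of known-step factors = 39615
Overall factor = 0.500 M / (1.68 × 10^3 nM) = 2.9762 × 10^5
Step-4 factor = 2.9762 × 10^5 / 39615 = 7.5128
v = 900 μL / 7.5128 = 120 μL

120 μL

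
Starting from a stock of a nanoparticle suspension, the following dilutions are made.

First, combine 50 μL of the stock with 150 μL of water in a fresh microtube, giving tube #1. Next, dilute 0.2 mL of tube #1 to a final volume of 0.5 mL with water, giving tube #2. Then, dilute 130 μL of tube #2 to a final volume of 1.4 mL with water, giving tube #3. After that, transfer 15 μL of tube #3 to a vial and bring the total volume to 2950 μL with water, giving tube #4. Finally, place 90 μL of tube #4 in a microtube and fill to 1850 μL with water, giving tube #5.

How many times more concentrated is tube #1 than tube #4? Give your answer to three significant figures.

5.29 × 10^3

Step 1: 50 μL + 150 μL = 200 μL total → factor 200/50 = 4
Step 2: 0.2 mL brought to 0.5 mL → factor 0.5/0.2 = 2.5
Step 3: 130 μL brought to 1.4 mL → factor 1400/130 = 10.769
Step 4: 15 μL brought to 2950 μL → factor 2950/15 = 196.67
Dilution factor to tube #1 = 4; to tube #4 = 21179
[tube #1]/[tube #4] = (factor to tube #4)/(factor to tube #1) = 21179/4 = 5.29 × 10^3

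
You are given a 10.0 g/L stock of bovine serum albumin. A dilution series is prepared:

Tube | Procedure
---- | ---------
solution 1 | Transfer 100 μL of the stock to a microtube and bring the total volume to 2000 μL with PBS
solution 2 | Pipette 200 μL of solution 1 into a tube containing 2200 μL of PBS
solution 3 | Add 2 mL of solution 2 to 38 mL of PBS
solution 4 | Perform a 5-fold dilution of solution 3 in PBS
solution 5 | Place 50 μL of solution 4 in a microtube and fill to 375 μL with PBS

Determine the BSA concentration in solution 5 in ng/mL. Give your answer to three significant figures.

55.6 ng/mL

Step 1: 100 μL brought to 2000 μL → factor 2000/100 = 20
Step 2: 200 μL + 2200 μL = 2400 μL total → factor 2400/200 = 12
Step 3: 2 mL + 38 mL = 40 mL total → factor 40/2 = 20
Step 4: 5-fold → factor 5
Step 5: 50 μL brought to 375 μL → factor 375/50 = 7.5
Overall dilution factor = 20 × 12 × 20 × 5 × 7.5 = 1.8 × 10^5
Final = 10.0 g/L / 1.8 × 10^5 = 5.556 × 10^-5 g/L = 55.6 ng/mL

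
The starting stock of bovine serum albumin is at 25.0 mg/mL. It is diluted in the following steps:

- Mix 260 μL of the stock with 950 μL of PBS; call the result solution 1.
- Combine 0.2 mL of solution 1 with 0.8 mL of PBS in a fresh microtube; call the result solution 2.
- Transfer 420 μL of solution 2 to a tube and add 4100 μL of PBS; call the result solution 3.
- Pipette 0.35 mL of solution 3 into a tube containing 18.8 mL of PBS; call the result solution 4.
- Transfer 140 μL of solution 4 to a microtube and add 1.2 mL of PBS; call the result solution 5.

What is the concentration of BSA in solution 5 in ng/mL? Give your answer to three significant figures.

Step 1: 260 μL + 950 μL = 1210 μL total → factor 1210/260 = 4.6538
Step 2: 0.2 mL + 0.8 mL = 1 mL total → factor 1/0.2 = 5
Step 3: 420 μL + 4100 μL = 4520 μL total → factor 4520/420 = 10.762
Step 4: 0.35 mL + 18.8 mL = 19.15 mL total → factor 19.15/0.35 = 54.714
Step 5: 140 μL + 1.2 mL = 1340 μL total → factor 1340/140 = 9.5714
Overall dilution factor = 4.6538 × 5 × 10.762 × 54.714 × 9.5714 = 1.3114 × 10^5
Final = 25.0 mg/mL / 1.3114 × 10^5 = 0.0001906 mg/mL = 191 ng/mL

191 ng/mL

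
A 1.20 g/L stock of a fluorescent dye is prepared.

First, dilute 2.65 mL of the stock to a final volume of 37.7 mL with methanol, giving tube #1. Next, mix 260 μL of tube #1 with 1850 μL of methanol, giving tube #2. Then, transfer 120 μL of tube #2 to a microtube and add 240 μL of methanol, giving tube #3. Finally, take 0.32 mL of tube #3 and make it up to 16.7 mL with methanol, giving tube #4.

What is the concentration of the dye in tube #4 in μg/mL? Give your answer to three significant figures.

0.0664 μg/mL

Step 1: 2.65 mL brought to 37.7 mL → factor 37.7/2.65 = 14.226
Step 2: 260 μL + 1850 μL = 2110 μL total → factor 2110/260 = 8.1154
Step 3: 120 μL + 240 μL = 360 μL total → factor 360/120 = 3
Step 4: 0.32 mL brought to 16.7 mL → factor 16.7/0.32 = 52.188
Overall dilution factor = 14.226 × 8.1154 × 3 × 52.188 = 18076
Final = 1.20 g/L / 18076 = 6.639 × 10^-5 g/L = 0.0664 μg/mL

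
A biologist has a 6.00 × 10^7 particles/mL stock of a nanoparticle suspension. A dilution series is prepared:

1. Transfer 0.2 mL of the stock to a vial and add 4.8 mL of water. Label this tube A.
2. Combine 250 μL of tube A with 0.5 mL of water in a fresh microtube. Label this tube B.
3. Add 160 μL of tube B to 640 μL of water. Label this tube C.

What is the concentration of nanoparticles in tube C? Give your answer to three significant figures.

1.60 × 10^5 particles/mL

Step 1: 0.2 mL + 4.8 mL = 5 mL total → factor 5/0.2 = 25
Step 2: 250 μL + 0.5 mL = 750 μL total → factor 750/250 = 3
Step 3: 160 μL + 640 μL = 800 μL total → factor 800/160 = 5
Dilution factor through tube C = 25 × 3 × 5 = 375
[tube C] = 6.00 × 10^7 particles/mL / 375 = 1.60 × 10^5 particles/mL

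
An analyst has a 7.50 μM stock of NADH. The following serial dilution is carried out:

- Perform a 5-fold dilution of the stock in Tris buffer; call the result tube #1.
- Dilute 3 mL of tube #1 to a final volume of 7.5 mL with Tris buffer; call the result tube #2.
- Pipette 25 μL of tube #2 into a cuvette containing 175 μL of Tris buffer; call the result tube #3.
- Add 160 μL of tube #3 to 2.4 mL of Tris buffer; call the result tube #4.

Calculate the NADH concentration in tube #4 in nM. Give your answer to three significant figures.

4.69 nM

Step 1: 5-fold → factor 5
Step 2: 3 mL brought to 7.5 mL → factor 7.5/3 = 2.5
Step 3: 25 μL + 175 μL = 200 μL total → factor 200/25 = 8
Step 4: 160 μL + 2.4 mL = 2560 μL total → factor 2560/160 = 16
Dilution factor through tube #4 = 5 × 2.5 × 8 × 16 = 1600
[tube #4] = 7.50 μM / 1600 = 0.004687 μM = 4.69 nM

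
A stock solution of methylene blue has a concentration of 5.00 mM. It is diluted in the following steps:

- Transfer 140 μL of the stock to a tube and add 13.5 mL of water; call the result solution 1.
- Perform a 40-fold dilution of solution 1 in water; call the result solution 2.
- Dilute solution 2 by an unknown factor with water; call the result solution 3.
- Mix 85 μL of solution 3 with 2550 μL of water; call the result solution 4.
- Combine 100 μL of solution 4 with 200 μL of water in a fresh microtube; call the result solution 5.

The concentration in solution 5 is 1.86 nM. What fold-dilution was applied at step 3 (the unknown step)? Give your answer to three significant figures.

7.42-fold

Step 1: 140 μL + 13.5 mL = 13640 μL total → factor 13640/140 = 97.429
Step 2: 40-fold → factor 40
Step 3: unknown factor x
Step 4: 85 μL + 2550 μL = 2635 μL total → factor 2635/85 = 31
Step 5: 100 μL + 200 μL = 300 μL total → factor 300/100 = 3
Product of known-step factors = 3.6243 × 10^5
Overall factor = 5.00 mM / (1.86 nM) = 2.6882 × 10^6
x = 2.6882 × 10^6 / 3.6243 × 10^5 = 7.42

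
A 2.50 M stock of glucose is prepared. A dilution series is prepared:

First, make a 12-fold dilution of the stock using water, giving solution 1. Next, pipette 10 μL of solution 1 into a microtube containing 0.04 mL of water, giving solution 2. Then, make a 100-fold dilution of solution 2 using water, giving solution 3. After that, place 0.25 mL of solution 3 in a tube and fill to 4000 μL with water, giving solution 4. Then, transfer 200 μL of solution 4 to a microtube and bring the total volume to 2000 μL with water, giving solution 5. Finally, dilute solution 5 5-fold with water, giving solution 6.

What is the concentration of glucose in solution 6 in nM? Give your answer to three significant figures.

Step 1: 12-fold → factor 12
Step 2: 10 μL + 0.04 mL = 50 μL total → factor 50/10 = 5
Step 3: 100-fold → factor 100
Step 4: 0.25 mL brought to 4000 μL → factor 4/0.25 = 16
Step 5: 200 μL brought to 2000 μL → factor 2000/200 = 10
Step 6: 5-fold → factor 5
Overall dilution factor = 12 × 5 × 100 × 16 × 10 × 5 = 4.8 × 10^6
Final = 2.50 M / 4.8 × 10^6 = 5.208 × 10^-7 M = 521 nM

521 nM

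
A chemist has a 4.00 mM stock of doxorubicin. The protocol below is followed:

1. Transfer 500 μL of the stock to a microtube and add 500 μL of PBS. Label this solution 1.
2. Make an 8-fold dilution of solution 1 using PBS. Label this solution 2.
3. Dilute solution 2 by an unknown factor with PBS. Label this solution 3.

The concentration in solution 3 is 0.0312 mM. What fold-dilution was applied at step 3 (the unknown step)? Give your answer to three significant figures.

8.01-fold

Step 1: 500 μL + 500 μL = 1000 μL total → factor 1000/500 = 2
Step 2: 8-fold → factor 8
Step 3: unknown factor x
Product of known-step factors = 16
Overall factor = 4.00 mM / (0.0312 mM) = 128.21
x = 128.21 / 16 = 8.01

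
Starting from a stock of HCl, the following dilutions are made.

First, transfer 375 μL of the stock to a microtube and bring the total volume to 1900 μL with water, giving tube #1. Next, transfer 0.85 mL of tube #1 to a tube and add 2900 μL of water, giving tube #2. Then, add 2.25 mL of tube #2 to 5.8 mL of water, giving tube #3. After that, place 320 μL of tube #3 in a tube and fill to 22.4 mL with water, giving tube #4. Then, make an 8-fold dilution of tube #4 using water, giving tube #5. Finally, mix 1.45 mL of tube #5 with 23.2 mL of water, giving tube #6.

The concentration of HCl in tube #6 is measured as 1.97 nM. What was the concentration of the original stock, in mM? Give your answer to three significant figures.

1.50 mM

Step 1: 375 μL brought to 1900 μL → factor 1900/375 = 5.0667
Step 2: 0.85 mL + 2900 μL = 3.75 mL total → factor 3.75/0.85 = 4.4118
Step 3: 2.25 mL + 5.8 mL = 8.05 mL total → factor 8.05/2.25 = 3.5778
Step 4: 320 μL brought to 22.4 mL → factor 22400/320 = 70
Step 5: 8-fold → factor 8
Step 6: 1.45 mL + 23.2 mL = 24.65 mL total → factor 24.65/1.45 = 17
Overall dilution factor = 5.0667 × 4.4118 × 3.5778 × 70 × 8 × 17 = 7.6135 × 10^5
Stock = 1.97 nM × 7.6135 × 10^5 = 1.500 × 10^6 nM = 1.50 mM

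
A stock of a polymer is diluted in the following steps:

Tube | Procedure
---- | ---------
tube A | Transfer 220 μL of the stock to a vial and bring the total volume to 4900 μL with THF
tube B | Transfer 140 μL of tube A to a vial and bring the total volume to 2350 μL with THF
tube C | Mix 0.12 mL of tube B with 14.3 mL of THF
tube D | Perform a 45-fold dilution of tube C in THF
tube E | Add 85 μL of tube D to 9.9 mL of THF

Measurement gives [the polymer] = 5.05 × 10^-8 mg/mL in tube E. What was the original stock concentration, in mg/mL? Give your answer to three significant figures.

Step 1: 220 μL brought to 4900 μL → factor 4900/220 = 22.273
Step 2: 140 μL brought to 2350 μL → factor 2350/140 = 16.786
Step 3: 0.12 mL + 14.3 mL = 14.42 mL total → factor 14.42/0.12 = 120.17
Step 4: 45-fold → factor 45
Step 5: 85 μL + 9.9 mL = 9985 μL total → factor 9985/85 = 117.47
Overall dilution factor = 22.273 × 16.786 × 120.17 × 45 × 117.47 = 2.3749 × 10^8
Stock = 5.05 × 10^-8 mg/mL × 2.3749 × 10^8 = 12.0 mg/mL

12.0 mg/mL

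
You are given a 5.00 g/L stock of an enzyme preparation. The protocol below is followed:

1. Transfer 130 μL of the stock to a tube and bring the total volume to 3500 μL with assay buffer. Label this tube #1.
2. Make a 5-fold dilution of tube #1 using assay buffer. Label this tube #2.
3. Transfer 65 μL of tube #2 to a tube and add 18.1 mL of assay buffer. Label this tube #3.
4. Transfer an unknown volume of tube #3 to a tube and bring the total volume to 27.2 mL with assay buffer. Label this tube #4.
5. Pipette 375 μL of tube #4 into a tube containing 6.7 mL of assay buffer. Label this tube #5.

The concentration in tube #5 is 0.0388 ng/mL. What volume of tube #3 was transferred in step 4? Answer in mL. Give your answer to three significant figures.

0.150 mL

Step 1: 130 μL brought to 3500 μL → factor 3500/130 = 26.923
Step 2: 5-fold → factor 5
Step 3: 65 μL + 18.1 mL = 18165 μL total → factor 18165/65 = 279.46
Step 4: v brought to 27.2 mL → factor = 27.2 mL/v
Step 5: 375 μL + 6.7 mL = 7075 μL total → factor 7075/375 = 18.867
Product of known-step factors = 7.0976 × 10^5
Overall factor = 5.00 g/L / (0.0388 ng/mL) = 1.2887 × 10^8
Step-4 factor = 1.2887 × 10^8 / 7.0976 × 10^5 = 181.56
v = 27.2 mL / 181.56 = 0.150 mL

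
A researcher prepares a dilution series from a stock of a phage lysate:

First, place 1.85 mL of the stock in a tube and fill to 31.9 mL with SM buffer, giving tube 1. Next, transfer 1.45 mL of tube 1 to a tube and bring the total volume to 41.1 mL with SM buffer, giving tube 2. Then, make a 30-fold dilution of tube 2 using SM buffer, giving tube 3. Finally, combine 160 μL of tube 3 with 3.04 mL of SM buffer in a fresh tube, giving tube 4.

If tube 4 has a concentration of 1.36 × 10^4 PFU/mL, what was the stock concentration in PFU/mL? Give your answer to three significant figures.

Step 1: 1.85 mL brought to 31.9 mL → factor 31.9/1.85 = 17.243
Step 2: 1.45 mL brought to 41.1 mL → factor 41.1/1.45 = 28.345
Step 3: 30-fold → factor 30
Step 4: 160 μL + 3.04 mL = 3200 μL total → factor 3200/160 = 20
Overall dilution factor = 17.243 × 28.345 × 30 × 20 = 2.9325 × 10^5
Stock = 1.36 × 10^4 PFU/mL × 2.9325 × 10^5 = 3.99 × 10^9 PFU/mL

3.99 × 10^9 PFU/mL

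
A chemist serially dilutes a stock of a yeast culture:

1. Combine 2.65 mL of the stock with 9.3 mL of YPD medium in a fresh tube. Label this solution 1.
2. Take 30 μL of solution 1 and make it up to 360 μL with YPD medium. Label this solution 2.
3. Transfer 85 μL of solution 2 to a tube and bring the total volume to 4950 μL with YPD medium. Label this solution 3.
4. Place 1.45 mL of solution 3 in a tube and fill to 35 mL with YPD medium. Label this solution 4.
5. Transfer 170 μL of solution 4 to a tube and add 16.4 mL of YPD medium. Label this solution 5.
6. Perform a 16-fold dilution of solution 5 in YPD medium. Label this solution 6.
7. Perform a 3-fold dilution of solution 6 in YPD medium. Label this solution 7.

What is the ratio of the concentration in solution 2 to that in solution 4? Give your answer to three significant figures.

Step 1: 2.65 mL + 9.3 mL = 11.95 mL total → factor 11.95/2.65 = 4.5094
Step 2: 30 μL brought to 360 μL → factor 360/30 = 12
Step 3: 85 μL brought to 4950 μL → factor 4950/85 = 58.235
Step 4: 1.45 mL brought to 35 mL → factor 35/1.45 = 24.138
Dilution factor to solution 2 = 54.113; to solution 4 = 76066
[solution 2]/[solution 4] = (factor to solution 4)/(factor to solution 2) = 76066/54.113 = 1.41 × 10^3

1.41 × 10^3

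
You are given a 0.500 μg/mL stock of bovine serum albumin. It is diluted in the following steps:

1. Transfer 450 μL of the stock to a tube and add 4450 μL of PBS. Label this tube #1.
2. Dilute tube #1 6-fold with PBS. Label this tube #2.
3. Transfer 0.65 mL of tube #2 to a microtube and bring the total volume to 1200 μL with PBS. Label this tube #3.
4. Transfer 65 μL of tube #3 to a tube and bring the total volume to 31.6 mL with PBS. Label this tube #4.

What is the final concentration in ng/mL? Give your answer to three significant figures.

Step 1: 450 μL + 4450 μL = 4900 μL total → factor 4900/450 = 10.889
Step 2: 6-fold → factor 6
Step 3: 0.65 mL brought to 1200 μL → factor 1.2/0.65 = 1.8462
Step 4: 65 μL brought to 31.6 mL → factor 31600/65 = 486.15
Overall dilution factor = 10.889 × 6 × 1.8462 × 486.15 = 58638
Final = 0.500 μg/mL / 58638 = 8.527 × 10^-6 μg/mL = 0.00853 ng/mL

0.00853 ng/mL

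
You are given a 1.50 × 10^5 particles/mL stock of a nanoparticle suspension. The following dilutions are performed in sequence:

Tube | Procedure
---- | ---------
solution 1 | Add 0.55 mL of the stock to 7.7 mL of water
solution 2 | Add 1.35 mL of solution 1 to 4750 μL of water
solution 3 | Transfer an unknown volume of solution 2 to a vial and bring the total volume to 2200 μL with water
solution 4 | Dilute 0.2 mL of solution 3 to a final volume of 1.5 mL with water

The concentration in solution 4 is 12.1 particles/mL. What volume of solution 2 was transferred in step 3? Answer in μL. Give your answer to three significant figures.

90.2 μL

Step 1: 0.55 mL + 7.7 mL = 8.25 mL total → factor 8.25/0.55 = 15
Step 2: 1.35 mL + 4750 μL = 6.1 mL total → factor 6.1/1.35 = 4.5185
Step 3: v brought to 2200 μL → factor = 2200 μL/v
Step 4: 0.2 mL brought to 1.5 mL → factor 1.5/0.2 = 7.5
Product of known-step factors = 508.33
Overall factor = 1.50 × 10^5 particles/mL / (12.1 particles/mL) = 12397
Step-3 factor = 12397 / 508.33 = 24.387
v = 2200 μL / 24.387 = 90.2 μL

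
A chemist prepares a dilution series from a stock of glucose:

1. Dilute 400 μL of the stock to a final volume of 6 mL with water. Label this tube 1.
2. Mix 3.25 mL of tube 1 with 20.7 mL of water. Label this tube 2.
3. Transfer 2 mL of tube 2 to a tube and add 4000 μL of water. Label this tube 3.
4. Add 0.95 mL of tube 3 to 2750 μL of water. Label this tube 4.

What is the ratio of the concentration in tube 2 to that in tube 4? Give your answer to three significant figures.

11.7

Step 1: 400 μL brought to 6 mL → factor 6000/400 = 15
Step 2: 3.25 mL + 20.7 mL = 23.95 mL total → factor 23.95/3.25 = 7.3692
Step 3: 2 mL + 4000 μL = 6 mL total → factor 6/2 = 3
Step 4: 0.95 mL + 2750 μL = 3.7 mL total → factor 3.7/0.95 = 3.8947
Dilution factor to tube 2 = 110.54; to tube 4 = 1291.6
[tube 2]/[tube 4] = (factor to tube 4)/(factor to tube 2) = 1291.6/110.54 = 11.7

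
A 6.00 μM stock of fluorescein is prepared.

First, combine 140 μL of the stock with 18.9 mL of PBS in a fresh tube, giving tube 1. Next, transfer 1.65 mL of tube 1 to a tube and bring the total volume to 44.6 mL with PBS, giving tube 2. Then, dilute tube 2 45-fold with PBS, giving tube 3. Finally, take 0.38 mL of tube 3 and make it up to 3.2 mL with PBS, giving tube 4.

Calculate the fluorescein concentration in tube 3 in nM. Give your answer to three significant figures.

Step 1: 140 μL + 18.9 mL = 19040 μL total → factor 19040/140 = 136
Step 2: 1.65 mL brought to 44.6 mL → factor 44.6/1.65 = 27.03
Step 3: 45-fold → factor 45
Dilution factor through tube 3 = 136 × 27.03 × 45 = 1.6543 × 10^5
[tube 3] = 6.00 μM / 1.6543 × 10^5 = 3.627 × 10^-5 μM = 0.0363 nM

0.0363 nM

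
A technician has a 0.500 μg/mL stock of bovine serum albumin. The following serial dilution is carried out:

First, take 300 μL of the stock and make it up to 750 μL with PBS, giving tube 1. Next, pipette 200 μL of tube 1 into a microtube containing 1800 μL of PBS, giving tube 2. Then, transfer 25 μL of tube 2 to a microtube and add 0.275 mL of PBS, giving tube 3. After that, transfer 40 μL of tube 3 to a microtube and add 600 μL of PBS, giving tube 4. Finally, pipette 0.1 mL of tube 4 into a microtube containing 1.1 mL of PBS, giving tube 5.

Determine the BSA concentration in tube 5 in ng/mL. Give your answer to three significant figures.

Step 1: 300 μL brought to 750 μL → factor 750/300 = 2.5
Step 2: 200 μL + 1800 μL = 2000 μL total → factor 2000/200 = 10
Step 3: 25 μL + 0.275 mL = 300 μL total → factor 300/25 = 12
Step 4: 40 μL + 600 μL = 640 μL total → factor 640/40 = 16
Step 5: 0.1 mL + 1.1 mL = 1.2 mL total → factor 1.2/0.1 = 12
Overall dilution factor = 2.5 × 10 × 12 × 16 × 12 = 57600
Final = 0.500 μg/mL / 57600 = 8.681 × 10^-6 μg/mL = 0.00868 ng/mL

0.00868 ng/mL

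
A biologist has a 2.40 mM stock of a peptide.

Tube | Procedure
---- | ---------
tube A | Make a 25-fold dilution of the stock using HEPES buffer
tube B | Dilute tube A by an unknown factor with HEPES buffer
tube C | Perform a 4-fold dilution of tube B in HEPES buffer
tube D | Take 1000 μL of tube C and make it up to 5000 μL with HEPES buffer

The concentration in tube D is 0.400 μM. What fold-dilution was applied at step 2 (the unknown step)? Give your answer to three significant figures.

Step 1: 25-fold → factor 25
Step 2: unknown factor x
Step 3: 4-fold → factor 4
Step 4: 1000 μL brought to 5000 μL → factor 5000/1000 = 5
Product of known-step factors = 500
Overall factor = 2.40 mM / (0.400 μM) = 6000
x = 6000 / 500 = 12.0

12.0-fold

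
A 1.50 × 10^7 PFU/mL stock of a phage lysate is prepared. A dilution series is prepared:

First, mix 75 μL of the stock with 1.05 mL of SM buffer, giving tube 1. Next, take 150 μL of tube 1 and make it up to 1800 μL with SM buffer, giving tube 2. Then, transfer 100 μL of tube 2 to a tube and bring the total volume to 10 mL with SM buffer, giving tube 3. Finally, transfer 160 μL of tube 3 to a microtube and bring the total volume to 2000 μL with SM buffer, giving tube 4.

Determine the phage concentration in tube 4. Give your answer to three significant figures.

66.7 PFU/mL

Step 1: 75 μL + 1.05 mL = 1125 μL total → factor 1125/75 = 15
Step 2: 150 μL brought to 1800 μL → factor 1800/150 = 12
Step 3: 100 μL brought to 10 mL → factor 10000/100 = 100
Step 4: 160 μL brought to 2000 μL → factor 2000/160 = 12.5
Overall dilution factor = 15 × 12 × 100 × 12.5 = 2.25 × 10^5
Final = 1.50 × 10^7 PFU/mL / 2.25 × 10^5 = 66.7 PFU/mL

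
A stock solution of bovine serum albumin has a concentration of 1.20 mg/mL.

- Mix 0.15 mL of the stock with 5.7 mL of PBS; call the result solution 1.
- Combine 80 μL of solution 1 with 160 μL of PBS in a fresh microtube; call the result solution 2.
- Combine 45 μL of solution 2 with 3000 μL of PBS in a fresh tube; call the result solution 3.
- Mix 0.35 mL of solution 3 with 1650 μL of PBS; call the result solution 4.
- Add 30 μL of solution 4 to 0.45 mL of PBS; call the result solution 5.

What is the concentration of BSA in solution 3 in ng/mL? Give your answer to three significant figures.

Step 1: 0.15 mL + 5.7 mL = 5.85 mL total → factor 5.85/0.15 = 39
Step 2: 80 μL + 160 μL = 240 μL total → factor 240/80 = 3
Step 3: 45 μL + 3000 μL = 3045 μL total → factor 3045/45 = 67.667
Dilution factor through solution 3 = 39 × 3 × 67.667 = 7917
[solution 3] = 1.20 mg/mL / 7917 = 0.0001516 mg/mL = 152 ng/mL

152 ng/mL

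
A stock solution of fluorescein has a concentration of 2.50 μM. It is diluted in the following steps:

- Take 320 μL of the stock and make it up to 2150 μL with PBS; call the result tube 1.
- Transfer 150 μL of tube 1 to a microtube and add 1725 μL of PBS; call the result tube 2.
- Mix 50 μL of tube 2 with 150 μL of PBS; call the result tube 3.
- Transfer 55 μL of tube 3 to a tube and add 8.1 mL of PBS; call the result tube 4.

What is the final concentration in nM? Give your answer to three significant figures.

Step 1: 320 μL brought to 2150 μL → factor 2150/320 = 6.7188
Step 2: 150 μL + 1725 μL = 1875 μL total → factor 1875/150 = 12.5
Step 3: 50 μL + 150 μL = 200 μL total → factor 200/50 = 4
Step 4: 55 μL + 8.1 mL = 8155 μL total → factor 8155/55 = 148.27
Overall dilution factor = 6.7188 × 12.5 × 4 × 148.27 = 49810
Final = 2.50 μM / 49810 = 5.019 × 10^-5 μM = 0.0502 nM

0.0502 nM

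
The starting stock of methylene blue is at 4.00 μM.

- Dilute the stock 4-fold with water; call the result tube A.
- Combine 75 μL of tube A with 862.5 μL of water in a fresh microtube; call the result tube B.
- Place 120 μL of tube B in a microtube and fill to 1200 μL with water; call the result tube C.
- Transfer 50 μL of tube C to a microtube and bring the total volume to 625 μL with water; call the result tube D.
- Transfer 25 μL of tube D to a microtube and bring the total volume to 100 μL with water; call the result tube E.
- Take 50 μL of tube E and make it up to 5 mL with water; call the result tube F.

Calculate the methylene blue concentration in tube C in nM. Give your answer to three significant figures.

Step 1: 4-fold → factor 4
Step 2: 75 μL + 862.5 μL = 937.5 μL total → factor 937.5/75 = 12.5
Step 3: 120 μL brought to 1200 μL → factor 1200/120 = 10
Dilution factor through tube C = 4 × 12.5 × 10 = 500
[tube C] = 4.00 μM / 500 = 0.008000 μM = 8.00 nM

8.00 nM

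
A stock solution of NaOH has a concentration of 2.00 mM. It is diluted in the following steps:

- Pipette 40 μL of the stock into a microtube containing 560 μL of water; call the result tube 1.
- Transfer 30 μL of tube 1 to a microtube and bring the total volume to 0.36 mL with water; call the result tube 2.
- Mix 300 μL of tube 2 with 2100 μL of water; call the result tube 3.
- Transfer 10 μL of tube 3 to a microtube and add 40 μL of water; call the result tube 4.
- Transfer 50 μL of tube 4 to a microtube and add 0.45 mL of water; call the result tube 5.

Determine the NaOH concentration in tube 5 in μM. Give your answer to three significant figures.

0.0278 μM

Step 1: 40 μL + 560 μL = 600 μL total → factor 600/40 = 15
Step 2: 30 μL brought to 0.36 mL → factor 360/30 = 12
Step 3: 300 μL + 2100 μL = 2400 μL total → factor 2400/300 = 8
Step 4: 10 μL + 40 μL = 50 μL total → factor 50/10 = 5
Step 5: 50 μL + 0.45 mL = 500 μL total → factor 500/50 = 10
Overall dilution factor = 15 × 12 × 8 × 5 × 10 = 72000
Final = 2.00 mM / 72000 = 2.778 × 10^-5 mM = 0.0278 μM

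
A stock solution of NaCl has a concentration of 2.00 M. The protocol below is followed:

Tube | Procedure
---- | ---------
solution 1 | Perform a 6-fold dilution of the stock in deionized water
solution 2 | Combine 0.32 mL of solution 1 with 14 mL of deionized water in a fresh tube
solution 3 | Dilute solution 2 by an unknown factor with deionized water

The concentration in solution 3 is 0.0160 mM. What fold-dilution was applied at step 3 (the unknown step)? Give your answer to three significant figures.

466-fold

Step 1: 6-fold → factor 6
Step 2: 0.32 mL + 14 mL = 14.32 mL total → factor 14.32/0.32 = 44.75
Step 3: unknown factor x
Product of known-step factors = 268.5
Overall factor = 2.00 M / (0.0160 mM) = 1.25 × 10^5
x = 1.25 × 10^5 / 268.5 = 466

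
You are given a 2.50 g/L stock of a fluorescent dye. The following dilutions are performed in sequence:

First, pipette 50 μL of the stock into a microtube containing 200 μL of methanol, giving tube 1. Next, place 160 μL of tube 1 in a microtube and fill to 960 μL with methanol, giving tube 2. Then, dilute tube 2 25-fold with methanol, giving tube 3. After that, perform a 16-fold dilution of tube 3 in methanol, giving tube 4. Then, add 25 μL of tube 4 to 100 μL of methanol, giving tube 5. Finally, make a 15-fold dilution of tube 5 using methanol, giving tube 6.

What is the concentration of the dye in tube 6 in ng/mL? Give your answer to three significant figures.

Step 1: 50 μL + 200 μL = 250 μL total → factor 250/50 = 5
Step 2: 160 μL brought to 960 μL → factor 960/160 = 6
Step 3: 25-fold → factor 25
Step 4: 16-fold → factor 16
Step 5: 25 μL + 100 μL = 125 μL total → factor 125/25 = 5
Step 6: 15-fold → factor 15
Overall dilution factor = 5 × 6 × 25 × 16 × 5 × 15 = 9 × 10^5
Final = 2.50 g/L / 9 × 10^5 = 2.778 × 10^-6 g/L = 2.78 ng/mL

2.78 ng/mL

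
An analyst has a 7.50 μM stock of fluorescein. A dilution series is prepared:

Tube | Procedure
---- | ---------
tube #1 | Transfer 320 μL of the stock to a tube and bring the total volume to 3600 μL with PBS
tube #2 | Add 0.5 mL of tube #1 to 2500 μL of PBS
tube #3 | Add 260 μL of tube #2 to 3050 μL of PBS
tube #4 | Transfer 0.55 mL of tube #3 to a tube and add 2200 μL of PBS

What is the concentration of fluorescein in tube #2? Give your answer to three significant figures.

Step 1: 320 μL brought to 3600 μL → factor 3600/320 = 11.25
Step 2: 0.5 mL + 2500 μL = 3 mL total → factor 3/0.5 = 6
Dilution factor through tube #2 = 11.25 × 6 = 67.5
[tube #2] = 7.50 μM / 67.5 = 0.111 μM

0.111 μM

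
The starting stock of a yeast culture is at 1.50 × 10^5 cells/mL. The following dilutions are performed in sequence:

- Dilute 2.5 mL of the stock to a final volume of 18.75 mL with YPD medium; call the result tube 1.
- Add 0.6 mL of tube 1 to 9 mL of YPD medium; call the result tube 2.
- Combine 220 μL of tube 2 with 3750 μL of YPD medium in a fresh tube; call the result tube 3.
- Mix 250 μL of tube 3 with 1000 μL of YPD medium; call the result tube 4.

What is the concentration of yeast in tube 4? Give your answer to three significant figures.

Step 1: 2.5 mL brought to 18.75 mL → factor 18.75/2.5 = 7.5
Step 2: 0.6 mL + 9 mL = 9.6 mL total → factor 9.6/0.6 = 16
Step 3: 220 μL + 3750 μL = 3970 μL total → factor 3970/220 = 18.045
Step 4: 250 μL + 1000 μL = 1250 μL total → factor 1250/250 = 5
Overall dilution factor = 7.5 × 16 × 18.045 × 5 = 10827
Final = 1.50 × 10^5 cells/mL / 10827 = 13.9 cells/mL

13.9 cells/mL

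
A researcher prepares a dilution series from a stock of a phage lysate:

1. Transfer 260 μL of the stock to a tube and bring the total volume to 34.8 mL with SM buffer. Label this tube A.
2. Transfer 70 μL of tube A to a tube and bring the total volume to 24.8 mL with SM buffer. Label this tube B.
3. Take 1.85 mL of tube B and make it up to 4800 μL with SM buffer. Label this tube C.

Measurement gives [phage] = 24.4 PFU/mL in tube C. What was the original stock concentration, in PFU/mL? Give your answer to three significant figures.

3.00 × 10^6 PFU/mL

Step 1: 260 μL brought to 34.8 mL → factor 34800/260 = 133.85
Step 2: 70 μL brought to 24.8 mL → factor 24800/70 = 354.29
Step 3: 1.85 mL brought to 4800 μL → factor 4.8/1.85 = 2.5946
Overall dilution factor = 133.85 × 354.29 × 2.5946 = 1.2304 × 10^5
Stock = 24.4 PFU/mL × 1.2304 × 10^5 = 3.00 × 10^6 PFU/mL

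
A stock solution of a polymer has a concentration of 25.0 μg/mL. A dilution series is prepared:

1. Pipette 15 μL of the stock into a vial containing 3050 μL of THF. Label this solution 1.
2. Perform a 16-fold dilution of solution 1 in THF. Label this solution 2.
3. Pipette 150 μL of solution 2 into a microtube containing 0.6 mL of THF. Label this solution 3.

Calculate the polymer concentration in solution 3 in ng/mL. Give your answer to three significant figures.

Step 1: 15 μL + 3050 μL = 3065 μL total → factor 3065/15 = 204.33
Step 2: 16-fold → factor 16
Step 3: 150 μL + 0.6 mL = 750 μL total → factor 750/150 = 5
Dilution factor through solution 3 = 204.33 × 16 × 5 = 16347
[solution 3] = 25.0 μg/mL / 16347 = 0.001529 μg/mL = 1.53 ng/mL

1.53 ng/mL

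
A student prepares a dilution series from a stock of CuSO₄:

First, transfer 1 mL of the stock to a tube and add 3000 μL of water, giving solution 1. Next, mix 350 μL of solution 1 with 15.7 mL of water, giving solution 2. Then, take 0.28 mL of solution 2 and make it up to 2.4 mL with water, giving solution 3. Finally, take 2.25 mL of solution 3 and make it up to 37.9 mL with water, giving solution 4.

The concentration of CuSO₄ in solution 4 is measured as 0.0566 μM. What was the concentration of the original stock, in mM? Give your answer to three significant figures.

Step 1: 1 mL + 3000 μL = 4 mL total → factor 4/1 = 4
Step 2: 350 μL + 15.7 mL = 16050 μL total → factor 16050/350 = 45.857
Step 3: 0.28 mL brought to 2.4 mL → factor 2.4/0.28 = 8.5714
Step 4: 2.25 mL brought to 37.9 mL → factor 37.9/2.25 = 16.844
Overall dilution factor = 4 × 45.857 × 8.5714 × 16.844 = 26484
Stock = 0.0566 μM × 26484 = 1499 μM = 1.50 mM

1.50 mM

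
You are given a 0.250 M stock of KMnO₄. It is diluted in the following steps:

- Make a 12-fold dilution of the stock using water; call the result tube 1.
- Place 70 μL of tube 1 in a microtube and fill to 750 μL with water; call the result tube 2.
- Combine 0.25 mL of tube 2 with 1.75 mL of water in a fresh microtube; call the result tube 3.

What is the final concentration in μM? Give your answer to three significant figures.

Step 1: 12-fold → factor 12
Step 2: 70 μL brought to 750 μL → factor 750/70 = 10.714
Step 3: 0.25 mL + 1.75 mL = 2 mL total → factor 2/0.25 = 8
Overall dilution factor = 12 × 10.714 × 8 = 1028.6
Final = 0.250 M / 1028.6 = 0.0002431 M = 243 μM

243 μM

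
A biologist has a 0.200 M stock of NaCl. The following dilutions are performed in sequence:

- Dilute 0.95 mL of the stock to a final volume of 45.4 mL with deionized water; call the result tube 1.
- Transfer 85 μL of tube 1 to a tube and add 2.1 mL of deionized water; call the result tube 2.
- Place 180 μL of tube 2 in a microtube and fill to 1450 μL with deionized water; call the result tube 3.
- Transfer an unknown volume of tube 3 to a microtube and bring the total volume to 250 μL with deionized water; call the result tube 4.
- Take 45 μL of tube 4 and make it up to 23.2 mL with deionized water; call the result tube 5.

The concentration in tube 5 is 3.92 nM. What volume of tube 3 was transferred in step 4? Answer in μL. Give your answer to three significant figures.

25.0 μL

Step 1: 0.95 mL brought to 45.4 mL → factor 45.4/0.95 = 47.789
Step 2: 85 μL + 2.1 mL = 2185 μL total → factor 2185/85 = 25.706
Step 3: 180 μL brought to 1450 μL → factor 1450/180 = 8.0556
Step 4: v brought to 250 μL → factor = 250 μL/v
Step 5: 45 μL brought to 23.2 mL → factor 23200/45 = 515.56
Product of known-step factors = 5.1019 × 10^6
Overall factor = 0.200 M / (3.92 nM) = 5.102 × 10^7
Step-4 factor = 5.102 × 10^7 / 5.1019 × 10^6 = 10
v = 250 μL / 10 = 25.0 μL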